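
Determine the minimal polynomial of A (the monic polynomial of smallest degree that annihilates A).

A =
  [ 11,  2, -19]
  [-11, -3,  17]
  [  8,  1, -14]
x^3 + 6*x^2 + 12*x + 8

The characteristic polynomial is χ_A(x) = (x + 2)^3, so the eigenvalues are known. The minimal polynomial is
  m_A(x) = Π_λ (x − λ)^{k_λ}
where k_λ is the size of the *largest* Jordan block for λ (equivalently, the smallest k with (A − λI)^k v = 0 for every generalised eigenvector v of λ).

  λ = -2: largest Jordan block has size 3, contributing (x + 2)^3

So m_A(x) = (x + 2)^3 = x^3 + 6*x^2 + 12*x + 8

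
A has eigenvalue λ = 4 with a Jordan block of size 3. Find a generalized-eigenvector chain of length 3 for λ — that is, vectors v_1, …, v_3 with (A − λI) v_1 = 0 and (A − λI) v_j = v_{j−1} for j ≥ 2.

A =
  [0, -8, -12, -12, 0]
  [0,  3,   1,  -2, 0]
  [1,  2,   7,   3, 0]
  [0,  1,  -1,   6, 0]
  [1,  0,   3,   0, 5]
A Jordan chain for λ = 4 of length 3:
v_1 = (8, 2, -2, -2, -2)ᵀ
v_2 = (-12, -1, 3, 1, 1)ᵀ
v_3 = (1, 1, 0, 0, 0)ᵀ

Let N = A − (4)·I. We want v_3 with N^3 v_3 = 0 but N^2 v_3 ≠ 0; then v_{j-1} := N · v_j for j = 3, …, 2.

Pick v_3 = (1, 1, 0, 0, 0)ᵀ.
Then v_2 = N · v_3 = (-12, -1, 3, 1, 1)ᵀ.
Then v_1 = N · v_2 = (8, 2, -2, -2, -2)ᵀ.

Sanity check: (A − (4)·I) v_1 = (0, 0, 0, 0, 0)ᵀ = 0. ✓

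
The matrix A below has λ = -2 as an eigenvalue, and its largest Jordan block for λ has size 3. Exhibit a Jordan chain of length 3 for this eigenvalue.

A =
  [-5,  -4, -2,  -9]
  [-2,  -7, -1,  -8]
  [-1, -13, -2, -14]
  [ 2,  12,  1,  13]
A Jordan chain for λ = -2 of length 3:
v_1 = (1, 1, 1, -1)ᵀ
v_2 = (-3, -2, -1, 2)ᵀ
v_3 = (1, 0, 0, 0)ᵀ

Let N = A − (-2)·I. We want v_3 with N^3 v_3 = 0 but N^2 v_3 ≠ 0; then v_{j-1} := N · v_j for j = 3, …, 2.

Pick v_3 = (1, 0, 0, 0)ᵀ.
Then v_2 = N · v_3 = (-3, -2, -1, 2)ᵀ.
Then v_1 = N · v_2 = (1, 1, 1, -1)ᵀ.

Sanity check: (A − (-2)·I) v_1 = (0, 0, 0, 0)ᵀ = 0. ✓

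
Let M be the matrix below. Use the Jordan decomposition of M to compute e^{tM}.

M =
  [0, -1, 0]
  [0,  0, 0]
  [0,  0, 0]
e^{tM} =
  [1, -t, 0]
  [0, 1, 0]
  [0, 0, 1]

Strategy: write M = P · J · P⁻¹ where J is a Jordan canonical form, so e^{tM} = P · e^{tJ} · P⁻¹, and e^{tJ} can be computed block-by-block.

M has Jordan form
J =
  [0, 1, 0]
  [0, 0, 0]
  [0, 0, 0]
(up to reordering of blocks).

Per-block formulas:
  For a 2×2 Jordan block J_2(0): exp(t · J_2(0)) = e^(0t)·(I + t·N), where N is the 2×2 nilpotent shift.
  For a 1×1 block at λ = 0: exp(t · [0]) = [e^(0t)].

After assembling e^{tJ} and conjugating by P, we get:

e^{tM} =
  [1, -t, 0]
  [0, 1, 0]
  [0, 0, 1]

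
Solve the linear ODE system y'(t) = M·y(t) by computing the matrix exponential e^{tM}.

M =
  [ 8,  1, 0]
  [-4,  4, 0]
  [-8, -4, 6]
e^{tM} =
  [2*t*exp(6*t) + exp(6*t), t*exp(6*t), 0]
  [-4*t*exp(6*t), -2*t*exp(6*t) + exp(6*t), 0]
  [-8*t*exp(6*t), -4*t*exp(6*t), exp(6*t)]

Strategy: write M = P · J · P⁻¹ where J is a Jordan canonical form, so e^{tM} = P · e^{tJ} · P⁻¹, and e^{tJ} can be computed block-by-block.

M has Jordan form
J =
  [6, 1, 0]
  [0, 6, 0]
  [0, 0, 6]
(up to reordering of blocks).

Per-block formulas:
  For a 1×1 block at λ = 6: exp(t · [6]) = [e^(6t)].
  For a 2×2 Jordan block J_2(6): exp(t · J_2(6)) = e^(6t)·(I + t·N), where N is the 2×2 nilpotent shift.

After assembling e^{tJ} and conjugating by P, we get:

e^{tM} =
  [2*t*exp(6*t) + exp(6*t), t*exp(6*t), 0]
  [-4*t*exp(6*t), -2*t*exp(6*t) + exp(6*t), 0]
  [-8*t*exp(6*t), -4*t*exp(6*t), exp(6*t)]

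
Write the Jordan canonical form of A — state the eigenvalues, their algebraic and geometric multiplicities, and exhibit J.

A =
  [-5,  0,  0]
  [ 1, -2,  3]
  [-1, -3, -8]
J_2(-5) ⊕ J_1(-5)

The characteristic polynomial is
  det(x·I − A) = x^3 + 15*x^2 + 75*x + 125 = (x + 5)^3

Eigenvalues and multiplicities (the geometric multiplicity of λ is n − rank(A − λI), which equals the number of Jordan blocks for λ):
  λ = -5: algebraic multiplicity = 3, geometric multiplicity = 2

Determining the block sizes for each eigenvalue:
  λ = -5: 2 blocks summing to 3 forces exactly one block of size 2 and the rest size 1 → block sizes [2, 1]

Assembling the blocks gives a Jordan form
J =
  [-5,  1,  0]
  [ 0, -5,  0]
  [ 0,  0, -5]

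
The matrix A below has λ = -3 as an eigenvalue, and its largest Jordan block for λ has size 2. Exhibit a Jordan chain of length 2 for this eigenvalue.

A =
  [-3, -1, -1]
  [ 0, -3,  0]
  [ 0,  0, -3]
A Jordan chain for λ = -3 of length 2:
v_1 = (-1, 0, 0)ᵀ
v_2 = (0, 1, 0)ᵀ

Let N = A − (-3)·I. We want v_2 with N^2 v_2 = 0 but N^1 v_2 ≠ 0; then v_{j-1} := N · v_j for j = 2, …, 2.

Pick v_2 = (0, 1, 0)ᵀ.
Then v_1 = N · v_2 = (-1, 0, 0)ᵀ.

Sanity check: (A − (-3)·I) v_1 = (0, 0, 0)ᵀ = 0. ✓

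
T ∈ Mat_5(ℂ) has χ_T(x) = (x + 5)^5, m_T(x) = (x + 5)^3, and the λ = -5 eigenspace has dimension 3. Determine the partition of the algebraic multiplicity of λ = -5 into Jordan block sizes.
Block sizes for λ = -5: [3, 1, 1]

Step 1 — from the characteristic polynomial, algebraic multiplicity of λ = -5 is 5. From dim ker(T − (-5)·I) = 3, there are exactly 3 Jordan blocks for λ = -5.
Step 2 — from the minimal polynomial, the factor (x + 5)^3 tells us the largest block for λ = -5 has size 3.
Step 3 — with total size 5, 3 blocks, and largest block 3, the block sizes (in nonincreasing order) are [3, 1, 1].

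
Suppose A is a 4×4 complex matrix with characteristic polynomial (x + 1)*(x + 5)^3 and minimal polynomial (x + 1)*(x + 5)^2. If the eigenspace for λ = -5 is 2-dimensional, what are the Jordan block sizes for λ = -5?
Block sizes for λ = -5: [2, 1]

Step 1 — from the characteristic polynomial, algebraic multiplicity of λ = -5 is 3. From dim ker(A − (-5)·I) = 2, there are exactly 2 Jordan blocks for λ = -5.
Step 2 — from the minimal polynomial, the factor (x + 5)^2 tells us the largest block for λ = -5 has size 2.
Step 3 — with total size 3, 2 blocks, and largest block 2, the block sizes (in nonincreasing order) are [2, 1].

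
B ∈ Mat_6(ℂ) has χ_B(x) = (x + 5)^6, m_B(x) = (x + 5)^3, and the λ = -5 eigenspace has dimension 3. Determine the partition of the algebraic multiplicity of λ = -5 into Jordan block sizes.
Block sizes for λ = -5: [3, 2, 1]

Step 1 — from the characteristic polynomial, algebraic multiplicity of λ = -5 is 6. From dim ker(B − (-5)·I) = 3, there are exactly 3 Jordan blocks for λ = -5.
Step 2 — from the minimal polynomial, the factor (x + 5)^3 tells us the largest block for λ = -5 has size 3.
Step 3 — with total size 6, 3 blocks, and largest block 3, the block sizes (in nonincreasing order) are [3, 2, 1].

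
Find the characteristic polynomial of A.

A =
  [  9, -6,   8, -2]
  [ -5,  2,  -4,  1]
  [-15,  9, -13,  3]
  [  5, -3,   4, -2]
x^4 + 4*x^3 + 6*x^2 + 4*x + 1

Expanding det(x·I − A) (e.g. by cofactor expansion or by noting that A is similar to its Jordan form J, which has the same characteristic polynomial as A) gives
  χ_A(x) = x^4 + 4*x^3 + 6*x^2 + 4*x + 1
which factors as (x + 1)^4. The eigenvalues (with algebraic multiplicities) are λ = -1 with multiplicity 4.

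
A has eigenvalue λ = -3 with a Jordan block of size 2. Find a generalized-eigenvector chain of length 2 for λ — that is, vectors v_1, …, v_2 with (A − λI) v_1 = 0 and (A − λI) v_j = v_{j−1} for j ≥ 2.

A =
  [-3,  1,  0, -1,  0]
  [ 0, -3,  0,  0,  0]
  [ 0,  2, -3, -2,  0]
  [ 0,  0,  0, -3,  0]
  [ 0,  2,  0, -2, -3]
A Jordan chain for λ = -3 of length 2:
v_1 = (1, 0, 2, 0, 2)ᵀ
v_2 = (0, 1, 0, 0, 0)ᵀ

Let N = A − (-3)·I. We want v_2 with N^2 v_2 = 0 but N^1 v_2 ≠ 0; then v_{j-1} := N · v_j for j = 2, …, 2.

Pick v_2 = (0, 1, 0, 0, 0)ᵀ.
Then v_1 = N · v_2 = (1, 0, 2, 0, 2)ᵀ.

Sanity check: (A − (-3)·I) v_1 = (0, 0, 0, 0, 0)ᵀ = 0. ✓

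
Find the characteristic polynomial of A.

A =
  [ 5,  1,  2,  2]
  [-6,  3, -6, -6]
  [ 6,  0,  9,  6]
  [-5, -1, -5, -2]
x^4 - 15*x^3 + 81*x^2 - 189*x + 162

Expanding det(x·I − A) (e.g. by cofactor expansion or by noting that A is similar to its Jordan form J, which has the same characteristic polynomial as A) gives
  χ_A(x) = x^4 - 15*x^3 + 81*x^2 - 189*x + 162
which factors as (x - 6)*(x - 3)^3. The eigenvalues (with algebraic multiplicities) are λ = 3 with multiplicity 3, λ = 6 with multiplicity 1.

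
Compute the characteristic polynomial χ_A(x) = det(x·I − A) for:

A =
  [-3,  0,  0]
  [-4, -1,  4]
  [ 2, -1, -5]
x^3 + 9*x^2 + 27*x + 27

Expanding det(x·I − A) (e.g. by cofactor expansion or by noting that A is similar to its Jordan form J, which has the same characteristic polynomial as A) gives
  χ_A(x) = x^3 + 9*x^2 + 27*x + 27
which factors as (x + 3)^3. The eigenvalues (with algebraic multiplicities) are λ = -3 with multiplicity 3.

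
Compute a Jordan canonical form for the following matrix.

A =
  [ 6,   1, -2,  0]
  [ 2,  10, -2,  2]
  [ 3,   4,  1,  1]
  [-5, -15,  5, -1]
J_2(4) ⊕ J_2(4)

The characteristic polynomial is
  det(x·I − A) = x^4 - 16*x^3 + 96*x^2 - 256*x + 256 = (x - 4)^4

Eigenvalues and multiplicities (the geometric multiplicity of λ is n − rank(A − λI), which equals the number of Jordan blocks for λ):
  λ = 4: algebraic multiplicity = 4, geometric multiplicity = 2

Determining the block sizes for each eigenvalue:
  λ = 4: with am = 4 and gm = 2, the partition is not yet determined (e.g. several partitions of 4 into 2 parts exist). Let N = A − (4)·I. Computing rank(N^1) = 2, rank(N^2) = 0; the number of blocks of size ≥ j is rank(N^{j−1}) − rank(N^j), giving [2, 2]. So we have 2 block(s) of size 2 → block sizes [2, 2]

Assembling the blocks gives a Jordan form
J =
  [4, 1, 0, 0]
  [0, 4, 0, 0]
  [0, 0, 4, 1]
  [0, 0, 0, 4]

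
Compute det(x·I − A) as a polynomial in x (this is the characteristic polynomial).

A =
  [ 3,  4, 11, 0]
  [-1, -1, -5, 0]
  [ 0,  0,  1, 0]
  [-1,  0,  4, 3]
x^4 - 6*x^3 + 12*x^2 - 10*x + 3

Expanding det(x·I − A) (e.g. by cofactor expansion or by noting that A is similar to its Jordan form J, which has the same characteristic polynomial as A) gives
  χ_A(x) = x^4 - 6*x^3 + 12*x^2 - 10*x + 3
which factors as (x - 3)*(x - 1)^3. The eigenvalues (with algebraic multiplicities) are λ = 1 with multiplicity 3, λ = 3 with multiplicity 1.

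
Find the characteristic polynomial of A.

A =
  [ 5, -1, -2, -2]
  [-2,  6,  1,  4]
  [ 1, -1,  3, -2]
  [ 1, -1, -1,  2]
x^4 - 16*x^3 + 96*x^2 - 256*x + 256

Expanding det(x·I − A) (e.g. by cofactor expansion or by noting that A is similar to its Jordan form J, which has the same characteristic polynomial as A) gives
  χ_A(x) = x^4 - 16*x^3 + 96*x^2 - 256*x + 256
which factors as (x - 4)^4. The eigenvalues (with algebraic multiplicities) are λ = 4 with multiplicity 4.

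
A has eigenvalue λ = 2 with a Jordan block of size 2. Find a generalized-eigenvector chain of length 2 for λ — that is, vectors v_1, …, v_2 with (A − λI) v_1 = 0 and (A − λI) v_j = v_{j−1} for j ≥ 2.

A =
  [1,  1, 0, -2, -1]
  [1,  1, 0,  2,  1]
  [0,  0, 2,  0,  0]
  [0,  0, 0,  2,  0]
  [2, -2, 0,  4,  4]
A Jordan chain for λ = 2 of length 2:
v_1 = (-1, 1, 0, 0, 2)ᵀ
v_2 = (1, 0, 0, 0, 0)ᵀ

Let N = A − (2)·I. We want v_2 with N^2 v_2 = 0 but N^1 v_2 ≠ 0; then v_{j-1} := N · v_j for j = 2, …, 2.

Pick v_2 = (1, 0, 0, 0, 0)ᵀ.
Then v_1 = N · v_2 = (-1, 1, 0, 0, 2)ᵀ.

Sanity check: (A − (2)·I) v_1 = (0, 0, 0, 0, 0)ᵀ = 0. ✓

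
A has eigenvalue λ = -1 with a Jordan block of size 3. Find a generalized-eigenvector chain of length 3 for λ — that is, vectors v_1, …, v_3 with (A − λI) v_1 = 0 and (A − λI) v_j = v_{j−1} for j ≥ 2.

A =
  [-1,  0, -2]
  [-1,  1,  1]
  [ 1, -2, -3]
A Jordan chain for λ = -1 of length 3:
v_1 = (-2, -1, 0)ᵀ
v_2 = (0, -1, 1)ᵀ
v_3 = (1, 0, 0)ᵀ

Let N = A − (-1)·I. We want v_3 with N^3 v_3 = 0 but N^2 v_3 ≠ 0; then v_{j-1} := N · v_j for j = 3, …, 2.

Pick v_3 = (1, 0, 0)ᵀ.
Then v_2 = N · v_3 = (0, -1, 1)ᵀ.
Then v_1 = N · v_2 = (-2, -1, 0)ᵀ.

Sanity check: (A − (-1)·I) v_1 = (0, 0, 0)ᵀ = 0. ✓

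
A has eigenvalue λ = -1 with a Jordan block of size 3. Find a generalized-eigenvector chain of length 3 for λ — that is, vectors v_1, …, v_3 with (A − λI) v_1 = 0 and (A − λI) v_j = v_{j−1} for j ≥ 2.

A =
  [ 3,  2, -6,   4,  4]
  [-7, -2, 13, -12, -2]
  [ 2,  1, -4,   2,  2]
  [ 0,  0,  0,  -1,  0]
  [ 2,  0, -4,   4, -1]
A Jordan chain for λ = -1 of length 3:
v_1 = (-2, 1, -1, 0, 0)ᵀ
v_2 = (4, -7, 2, 0, 2)ᵀ
v_3 = (1, 0, 0, 0, 0)ᵀ

Let N = A − (-1)·I. We want v_3 with N^3 v_3 = 0 but N^2 v_3 ≠ 0; then v_{j-1} := N · v_j for j = 3, …, 2.

Pick v_3 = (1, 0, 0, 0, 0)ᵀ.
Then v_2 = N · v_3 = (4, -7, 2, 0, 2)ᵀ.
Then v_1 = N · v_2 = (-2, 1, -1, 0, 0)ᵀ.

Sanity check: (A − (-1)·I) v_1 = (0, 0, 0, 0, 0)ᵀ = 0. ✓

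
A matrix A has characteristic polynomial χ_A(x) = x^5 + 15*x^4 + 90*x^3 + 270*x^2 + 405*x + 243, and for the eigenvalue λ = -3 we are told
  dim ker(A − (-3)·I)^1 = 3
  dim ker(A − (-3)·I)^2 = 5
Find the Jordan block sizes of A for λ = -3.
Block sizes for λ = -3: [2, 2, 1]

From the dimensions of kernels of powers, the number of Jordan blocks of size at least j is d_j − d_{j−1} where d_j = dim ker(N^j) (with d_0 = 0). Computing the differences gives [3, 2].
The number of blocks of size exactly k is (#blocks of size ≥ k) − (#blocks of size ≥ k + 1), so the partition is: 1 block(s) of size 1, 2 block(s) of size 2.
In nonincreasing order the block sizes are [2, 2, 1].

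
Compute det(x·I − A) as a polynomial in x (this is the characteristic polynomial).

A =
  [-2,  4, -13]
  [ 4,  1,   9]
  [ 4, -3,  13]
x^3 - 12*x^2 + 48*x - 64

Expanding det(x·I − A) (e.g. by cofactor expansion or by noting that A is similar to its Jordan form J, which has the same characteristic polynomial as A) gives
  χ_A(x) = x^3 - 12*x^2 + 48*x - 64
which factors as (x - 4)^3. The eigenvalues (with algebraic multiplicities) are λ = 4 with multiplicity 3.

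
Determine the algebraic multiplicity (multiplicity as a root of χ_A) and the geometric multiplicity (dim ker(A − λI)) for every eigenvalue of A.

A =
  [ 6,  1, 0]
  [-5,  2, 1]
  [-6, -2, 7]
λ = 5: alg = 3, geom = 1

Step 1 — factor the characteristic polynomial to read off the algebraic multiplicities:
  χ_A(x) = (x - 5)^3

Step 2 — compute geometric multiplicities via the rank-nullity identity g(λ) = n − rank(A − λI):
  rank(A − (5)·I) = 2, so dim ker(A − (5)·I) = n − 2 = 1

Summary:
  λ = 5: algebraic multiplicity = 3, geometric multiplicity = 1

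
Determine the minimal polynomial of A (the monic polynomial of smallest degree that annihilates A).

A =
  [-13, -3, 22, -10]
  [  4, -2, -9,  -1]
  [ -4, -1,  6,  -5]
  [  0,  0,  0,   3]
x^4 + 6*x^3 - 54*x - 81

The characteristic polynomial is χ_A(x) = (x - 3)*(x + 3)^3, so the eigenvalues are known. The minimal polynomial is
  m_A(x) = Π_λ (x − λ)^{k_λ}
where k_λ is the size of the *largest* Jordan block for λ (equivalently, the smallest k with (A − λI)^k v = 0 for every generalised eigenvector v of λ).

  λ = -3: largest Jordan block has size 3, contributing (x + 3)^3
  λ = 3: largest Jordan block has size 1, contributing (x − 3)

So m_A(x) = (x - 3)*(x + 3)^3 = x^4 + 6*x^3 - 54*x - 81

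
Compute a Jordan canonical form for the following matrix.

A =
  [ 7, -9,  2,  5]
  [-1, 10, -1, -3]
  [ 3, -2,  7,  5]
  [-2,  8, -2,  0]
J_3(6) ⊕ J_1(6)

The characteristic polynomial is
  det(x·I − A) = x^4 - 24*x^3 + 216*x^2 - 864*x + 1296 = (x - 6)^4

Eigenvalues and multiplicities (the geometric multiplicity of λ is n − rank(A − λI), which equals the number of Jordan blocks for λ):
  λ = 6: algebraic multiplicity = 4, geometric multiplicity = 2

Determining the block sizes for each eigenvalue:
  λ = 6: with am = 4 and gm = 2, the partition is not yet determined (e.g. several partitions of 4 into 2 parts exist). Let N = A − (6)·I. Computing rank(N^1) = 2, rank(N^2) = 1, rank(N^3) = 0; the number of blocks of size ≥ j is rank(N^{j−1}) − rank(N^j), giving [2, 1, 1]. So we have 1 block(s) of size 3, 1 block(s) of size 1 → block sizes [3, 1]

Assembling the blocks gives a Jordan form
J =
  [6, 1, 0, 0]
  [0, 6, 1, 0]
  [0, 0, 6, 0]
  [0, 0, 0, 6]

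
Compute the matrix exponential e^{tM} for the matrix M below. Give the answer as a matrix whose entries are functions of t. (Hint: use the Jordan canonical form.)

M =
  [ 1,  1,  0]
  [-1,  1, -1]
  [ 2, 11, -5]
e^{tM} =
  [3*t^2*exp(-t)/2 + 2*t*exp(-t) + exp(-t), 2*t^2*exp(-t) + t*exp(-t), -t^2*exp(-t)/2]
  [-3*t^2*exp(-t) - t*exp(-t), -4*t^2*exp(-t) + 2*t*exp(-t) + exp(-t), t^2*exp(-t) - t*exp(-t)]
  [-15*t^2*exp(-t)/2 + 2*t*exp(-t), -10*t^2*exp(-t) + 11*t*exp(-t), 5*t^2*exp(-t)/2 - 4*t*exp(-t) + exp(-t)]

Strategy: write M = P · J · P⁻¹ where J is a Jordan canonical form, so e^{tM} = P · e^{tJ} · P⁻¹, and e^{tJ} can be computed block-by-block.

M has Jordan form
J =
  [-1,  1,  0]
  [ 0, -1,  1]
  [ 0,  0, -1]
(up to reordering of blocks).

Per-block formulas:
  For a 3×3 Jordan block J_3(-1): exp(t · J_3(-1)) = e^(-1t)·(I + t·N + (t^2/2)·N^2), where N is the 3×3 nilpotent shift.

After assembling e^{tJ} and conjugating by P, we get:

e^{tM} =
  [3*t^2*exp(-t)/2 + 2*t*exp(-t) + exp(-t), 2*t^2*exp(-t) + t*exp(-t), -t^2*exp(-t)/2]
  [-3*t^2*exp(-t) - t*exp(-t), -4*t^2*exp(-t) + 2*t*exp(-t) + exp(-t), t^2*exp(-t) - t*exp(-t)]
  [-15*t^2*exp(-t)/2 + 2*t*exp(-t), -10*t^2*exp(-t) + 11*t*exp(-t), 5*t^2*exp(-t)/2 - 4*t*exp(-t) + exp(-t)]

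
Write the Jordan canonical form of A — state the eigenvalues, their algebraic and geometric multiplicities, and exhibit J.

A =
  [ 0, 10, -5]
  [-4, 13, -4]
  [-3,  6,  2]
J_2(5) ⊕ J_1(5)

The characteristic polynomial is
  det(x·I − A) = x^3 - 15*x^2 + 75*x - 125 = (x - 5)^3

Eigenvalues and multiplicities (the geometric multiplicity of λ is n − rank(A − λI), which equals the number of Jordan blocks for λ):
  λ = 5: algebraic multiplicity = 3, geometric multiplicity = 2

Determining the block sizes for each eigenvalue:
  λ = 5: 2 blocks summing to 3 forces exactly one block of size 2 and the rest size 1 → block sizes [2, 1]

Assembling the blocks gives a Jordan form
J =
  [5, 1, 0]
  [0, 5, 0]
  [0, 0, 5]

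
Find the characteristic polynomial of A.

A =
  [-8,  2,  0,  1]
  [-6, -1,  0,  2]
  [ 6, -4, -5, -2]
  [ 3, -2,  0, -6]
x^4 + 20*x^3 + 150*x^2 + 500*x + 625

Expanding det(x·I − A) (e.g. by cofactor expansion or by noting that A is similar to its Jordan form J, which has the same characteristic polynomial as A) gives
  χ_A(x) = x^4 + 20*x^3 + 150*x^2 + 500*x + 625
which factors as (x + 5)^4. The eigenvalues (with algebraic multiplicities) are λ = -5 with multiplicity 4.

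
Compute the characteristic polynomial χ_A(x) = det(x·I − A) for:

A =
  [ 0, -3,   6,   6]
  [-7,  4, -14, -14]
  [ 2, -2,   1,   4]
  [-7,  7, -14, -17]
x^4 + 12*x^3 + 54*x^2 + 108*x + 81

Expanding det(x·I − A) (e.g. by cofactor expansion or by noting that A is similar to its Jordan form J, which has the same characteristic polynomial as A) gives
  χ_A(x) = x^4 + 12*x^3 + 54*x^2 + 108*x + 81
which factors as (x + 3)^4. The eigenvalues (with algebraic multiplicities) are λ = -3 with multiplicity 4.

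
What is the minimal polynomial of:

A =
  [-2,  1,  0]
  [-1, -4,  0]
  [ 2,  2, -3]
x^2 + 6*x + 9

The characteristic polynomial is χ_A(x) = (x + 3)^3, so the eigenvalues are known. The minimal polynomial is
  m_A(x) = Π_λ (x − λ)^{k_λ}
where k_λ is the size of the *largest* Jordan block for λ (equivalently, the smallest k with (A − λI)^k v = 0 for every generalised eigenvector v of λ).

  λ = -3: largest Jordan block has size 2, contributing (x + 3)^2

So m_A(x) = (x + 3)^2 = x^2 + 6*x + 9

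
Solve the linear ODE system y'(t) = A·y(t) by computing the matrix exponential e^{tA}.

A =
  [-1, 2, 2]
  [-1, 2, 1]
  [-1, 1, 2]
e^{tA} =
  [-2*t*exp(t) + exp(t), 2*t*exp(t), 2*t*exp(t)]
  [-t*exp(t), t*exp(t) + exp(t), t*exp(t)]
  [-t*exp(t), t*exp(t), t*exp(t) + exp(t)]

Strategy: write A = P · J · P⁻¹ where J is a Jordan canonical form, so e^{tA} = P · e^{tJ} · P⁻¹, and e^{tJ} can be computed block-by-block.

A has Jordan form
J =
  [1, 1, 0]
  [0, 1, 0]
  [0, 0, 1]
(up to reordering of blocks).

Per-block formulas:
  For a 1×1 block at λ = 1: exp(t · [1]) = [e^(1t)].
  For a 2×2 Jordan block J_2(1): exp(t · J_2(1)) = e^(1t)·(I + t·N), where N is the 2×2 nilpotent shift.

After assembling e^{tJ} and conjugating by P, we get:

e^{tA} =
  [-2*t*exp(t) + exp(t), 2*t*exp(t), 2*t*exp(t)]
  [-t*exp(t), t*exp(t) + exp(t), t*exp(t)]
  [-t*exp(t), t*exp(t), t*exp(t) + exp(t)]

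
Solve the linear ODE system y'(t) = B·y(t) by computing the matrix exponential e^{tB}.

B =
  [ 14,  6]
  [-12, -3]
e^{tB} =
  [9*exp(6*t) - 8*exp(5*t), 6*exp(6*t) - 6*exp(5*t)]
  [-12*exp(6*t) + 12*exp(5*t), -8*exp(6*t) + 9*exp(5*t)]

Strategy: write B = P · J · P⁻¹ where J is a Jordan canonical form, so e^{tB} = P · e^{tJ} · P⁻¹, and e^{tJ} can be computed block-by-block.

B has Jordan form
J =
  [5, 0]
  [0, 6]
(up to reordering of blocks).

Per-block formulas:
  For a 1×1 block at λ = 6: exp(t · [6]) = [e^(6t)].
  For a 1×1 block at λ = 5: exp(t · [5]) = [e^(5t)].

After assembling e^{tJ} and conjugating by P, we get:

e^{tB} =
  [9*exp(6*t) - 8*exp(5*t), 6*exp(6*t) - 6*exp(5*t)]
  [-12*exp(6*t) + 12*exp(5*t), -8*exp(6*t) + 9*exp(5*t)]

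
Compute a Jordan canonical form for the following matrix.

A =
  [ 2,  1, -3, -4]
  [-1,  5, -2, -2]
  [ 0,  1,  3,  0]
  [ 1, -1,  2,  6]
J_3(4) ⊕ J_1(4)

The characteristic polynomial is
  det(x·I − A) = x^4 - 16*x^3 + 96*x^2 - 256*x + 256 = (x - 4)^4

Eigenvalues and multiplicities (the geometric multiplicity of λ is n − rank(A − λI), which equals the number of Jordan blocks for λ):
  λ = 4: algebraic multiplicity = 4, geometric multiplicity = 2

Determining the block sizes for each eigenvalue:
  λ = 4: with am = 4 and gm = 2, the partition is not yet determined (e.g. several partitions of 4 into 2 parts exist). Let N = A − (4)·I. Computing rank(N^1) = 2, rank(N^2) = 1, rank(N^3) = 0; the number of blocks of size ≥ j is rank(N^{j−1}) − rank(N^j), giving [2, 1, 1]. So we have 1 block(s) of size 3, 1 block(s) of size 1 → block sizes [3, 1]

Assembling the blocks gives a Jordan form
J =
  [4, 1, 0, 0]
  [0, 4, 1, 0]
  [0, 0, 4, 0]
  [0, 0, 0, 4]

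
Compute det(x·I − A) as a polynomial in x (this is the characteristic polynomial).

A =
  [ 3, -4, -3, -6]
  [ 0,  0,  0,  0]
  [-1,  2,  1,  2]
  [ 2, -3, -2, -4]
x^4

Expanding det(x·I − A) (e.g. by cofactor expansion or by noting that A is similar to its Jordan form J, which has the same characteristic polynomial as A) gives
  χ_A(x) = x^4
which factors as x^4. The eigenvalues (with algebraic multiplicities) are λ = 0 with multiplicity 4.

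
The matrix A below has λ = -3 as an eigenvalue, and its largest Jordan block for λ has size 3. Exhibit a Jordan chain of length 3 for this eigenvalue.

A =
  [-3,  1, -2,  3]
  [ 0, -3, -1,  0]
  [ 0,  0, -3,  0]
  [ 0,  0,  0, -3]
A Jordan chain for λ = -3 of length 3:
v_1 = (-1, 0, 0, 0)ᵀ
v_2 = (-2, -1, 0, 0)ᵀ
v_3 = (0, 0, 1, 0)ᵀ

Let N = A − (-3)·I. We want v_3 with N^3 v_3 = 0 but N^2 v_3 ≠ 0; then v_{j-1} := N · v_j for j = 3, …, 2.

Pick v_3 = (0, 0, 1, 0)ᵀ.
Then v_2 = N · v_3 = (-2, -1, 0, 0)ᵀ.
Then v_1 = N · v_2 = (-1, 0, 0, 0)ᵀ.

Sanity check: (A − (-3)·I) v_1 = (0, 0, 0, 0)ᵀ = 0. ✓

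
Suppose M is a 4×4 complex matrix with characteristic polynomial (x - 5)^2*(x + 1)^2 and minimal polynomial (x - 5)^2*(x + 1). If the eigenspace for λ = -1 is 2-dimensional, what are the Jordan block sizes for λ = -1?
Block sizes for λ = -1: [1, 1]

Step 1 — from the characteristic polynomial, algebraic multiplicity of λ = -1 is 2. From dim ker(M − (-1)·I) = 2, there are exactly 2 Jordan blocks for λ = -1.
Step 2 — from the minimal polynomial, the factor (x + 1) tells us the largest block for λ = -1 has size 1.
Step 3 — with total size 2, 2 blocks, and largest block 1, the block sizes (in nonincreasing order) are [1, 1].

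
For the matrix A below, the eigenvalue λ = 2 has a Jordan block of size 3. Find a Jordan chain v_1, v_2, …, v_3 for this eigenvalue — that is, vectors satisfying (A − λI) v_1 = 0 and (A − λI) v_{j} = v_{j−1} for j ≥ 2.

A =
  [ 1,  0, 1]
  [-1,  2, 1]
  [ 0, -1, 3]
A Jordan chain for λ = 2 of length 3:
v_1 = (1, 1, 1)ᵀ
v_2 = (-1, -1, 0)ᵀ
v_3 = (1, 0, 0)ᵀ

Let N = A − (2)·I. We want v_3 with N^3 v_3 = 0 but N^2 v_3 ≠ 0; then v_{j-1} := N · v_j for j = 3, …, 2.

Pick v_3 = (1, 0, 0)ᵀ.
Then v_2 = N · v_3 = (-1, -1, 0)ᵀ.
Then v_1 = N · v_2 = (1, 1, 1)ᵀ.

Sanity check: (A − (2)·I) v_1 = (0, 0, 0)ᵀ = 0. ✓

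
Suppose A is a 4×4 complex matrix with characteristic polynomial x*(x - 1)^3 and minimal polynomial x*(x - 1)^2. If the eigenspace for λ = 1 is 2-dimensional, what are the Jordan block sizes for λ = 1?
Block sizes for λ = 1: [2, 1]

Step 1 — from the characteristic polynomial, algebraic multiplicity of λ = 1 is 3. From dim ker(A − (1)·I) = 2, there are exactly 2 Jordan blocks for λ = 1.
Step 2 — from the minimal polynomial, the factor (x − 1)^2 tells us the largest block for λ = 1 has size 2.
Step 3 — with total size 3, 2 blocks, and largest block 2, the block sizes (in nonincreasing order) are [2, 1].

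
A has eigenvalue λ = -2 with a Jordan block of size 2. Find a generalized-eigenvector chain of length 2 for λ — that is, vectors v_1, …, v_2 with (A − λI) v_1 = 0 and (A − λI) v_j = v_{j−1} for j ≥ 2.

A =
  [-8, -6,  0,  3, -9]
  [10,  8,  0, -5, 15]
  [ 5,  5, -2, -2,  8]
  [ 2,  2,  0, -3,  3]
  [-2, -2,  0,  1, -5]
A Jordan chain for λ = -2 of length 2:
v_1 = (-6, 10, 5, 2, -2)ᵀ
v_2 = (1, 0, 0, 0, 0)ᵀ

Let N = A − (-2)·I. We want v_2 with N^2 v_2 = 0 but N^1 v_2 ≠ 0; then v_{j-1} := N · v_j for j = 2, …, 2.

Pick v_2 = (1, 0, 0, 0, 0)ᵀ.
Then v_1 = N · v_2 = (-6, 10, 5, 2, -2)ᵀ.

Sanity check: (A − (-2)·I) v_1 = (0, 0, 0, 0, 0)ᵀ = 0. ✓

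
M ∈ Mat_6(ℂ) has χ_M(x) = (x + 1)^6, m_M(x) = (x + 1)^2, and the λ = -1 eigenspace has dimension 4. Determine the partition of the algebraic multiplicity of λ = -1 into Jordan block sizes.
Block sizes for λ = -1: [2, 2, 1, 1]

Step 1 — from the characteristic polynomial, algebraic multiplicity of λ = -1 is 6. From dim ker(M − (-1)·I) = 4, there are exactly 4 Jordan blocks for λ = -1.
Step 2 — from the minimal polynomial, the factor (x + 1)^2 tells us the largest block for λ = -1 has size 2.
Step 3 — with total size 6, 4 blocks, and largest block 2, the block sizes (in nonincreasing order) are [2, 2, 1, 1].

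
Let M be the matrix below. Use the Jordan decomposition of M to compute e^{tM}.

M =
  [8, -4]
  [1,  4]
e^{tM} =
  [2*t*exp(6*t) + exp(6*t), -4*t*exp(6*t)]
  [t*exp(6*t), -2*t*exp(6*t) + exp(6*t)]

Strategy: write M = P · J · P⁻¹ where J is a Jordan canonical form, so e^{tM} = P · e^{tJ} · P⁻¹, and e^{tJ} can be computed block-by-block.

M has Jordan form
J =
  [6, 1]
  [0, 6]
(up to reordering of blocks).

Per-block formulas:
  For a 2×2 Jordan block J_2(6): exp(t · J_2(6)) = e^(6t)·(I + t·N), where N is the 2×2 nilpotent shift.

After assembling e^{tJ} and conjugating by P, we get:

e^{tM} =
  [2*t*exp(6*t) + exp(6*t), -4*t*exp(6*t)]
  [t*exp(6*t), -2*t*exp(6*t) + exp(6*t)]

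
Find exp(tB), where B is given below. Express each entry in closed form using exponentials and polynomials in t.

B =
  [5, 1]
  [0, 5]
e^{tB} =
  [exp(5*t), t*exp(5*t)]
  [0, exp(5*t)]

Strategy: write B = P · J · P⁻¹ where J is a Jordan canonical form, so e^{tB} = P · e^{tJ} · P⁻¹, and e^{tJ} can be computed block-by-block.

B has Jordan form
J =
  [5, 1]
  [0, 5]
(up to reordering of blocks).

Per-block formulas:
  For a 2×2 Jordan block J_2(5): exp(t · J_2(5)) = e^(5t)·(I + t·N), where N is the 2×2 nilpotent shift.

After assembling e^{tJ} and conjugating by P, we get:

e^{tB} =
  [exp(5*t), t*exp(5*t)]
  [0, exp(5*t)]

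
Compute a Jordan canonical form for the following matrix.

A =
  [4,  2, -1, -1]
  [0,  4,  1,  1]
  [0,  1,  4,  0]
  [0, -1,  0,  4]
J_3(4) ⊕ J_1(4)

The characteristic polynomial is
  det(x·I − A) = x^4 - 16*x^3 + 96*x^2 - 256*x + 256 = (x - 4)^4

Eigenvalues and multiplicities (the geometric multiplicity of λ is n − rank(A − λI), which equals the number of Jordan blocks for λ):
  λ = 4: algebraic multiplicity = 4, geometric multiplicity = 2

Determining the block sizes for each eigenvalue:
  λ = 4: with am = 4 and gm = 2, the partition is not yet determined (e.g. several partitions of 4 into 2 parts exist). Let N = A − (4)·I. Computing rank(N^1) = 2, rank(N^2) = 1, rank(N^3) = 0; the number of blocks of size ≥ j is rank(N^{j−1}) − rank(N^j), giving [2, 1, 1]. So we have 1 block(s) of size 3, 1 block(s) of size 1 → block sizes [3, 1]

Assembling the blocks gives a Jordan form
J =
  [4, 1, 0, 0]
  [0, 4, 1, 0]
  [0, 0, 4, 0]
  [0, 0, 0, 4]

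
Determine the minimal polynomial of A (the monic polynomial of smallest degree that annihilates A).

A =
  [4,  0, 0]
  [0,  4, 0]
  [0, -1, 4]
x^2 - 8*x + 16

The characteristic polynomial is χ_A(x) = (x - 4)^3, so the eigenvalues are known. The minimal polynomial is
  m_A(x) = Π_λ (x − λ)^{k_λ}
where k_λ is the size of the *largest* Jordan block for λ (equivalently, the smallest k with (A − λI)^k v = 0 for every generalised eigenvector v of λ).

  λ = 4: largest Jordan block has size 2, contributing (x − 4)^2

So m_A(x) = (x - 4)^2 = x^2 - 8*x + 16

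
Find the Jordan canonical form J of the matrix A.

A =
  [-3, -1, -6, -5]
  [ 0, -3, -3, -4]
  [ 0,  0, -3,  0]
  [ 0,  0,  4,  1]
J_3(-3) ⊕ J_1(1)

The characteristic polynomial is
  det(x·I − A) = x^4 + 8*x^3 + 18*x^2 - 27 = (x - 1)*(x + 3)^3

Eigenvalues and multiplicities (the geometric multiplicity of λ is n − rank(A − λI), which equals the number of Jordan blocks for λ):
  λ = -3: algebraic multiplicity = 3, geometric multiplicity = 1
  λ = 1: algebraic multiplicity = 1, geometric multiplicity = 1

Determining the block sizes for each eigenvalue:
  λ = -3: one block (gm = 1), so the single block has size am = 3 → block sizes [3]
  λ = 1: one block (gm = 1), so the single block has size am = 1 → block sizes [1]

Assembling the blocks gives a Jordan form
J =
  [-3,  1,  0, 0]
  [ 0, -3,  1, 0]
  [ 0,  0, -3, 0]
  [ 0,  0,  0, 1]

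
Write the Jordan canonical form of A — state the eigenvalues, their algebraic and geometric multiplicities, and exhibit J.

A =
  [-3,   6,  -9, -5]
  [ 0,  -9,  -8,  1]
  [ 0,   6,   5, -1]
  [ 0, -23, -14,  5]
J_2(-3) ⊕ J_2(2)

The characteristic polynomial is
  det(x·I − A) = x^4 + 2*x^3 - 11*x^2 - 12*x + 36 = (x - 2)^2*(x + 3)^2

Eigenvalues and multiplicities (the geometric multiplicity of λ is n − rank(A − λI), which equals the number of Jordan blocks for λ):
  λ = -3: algebraic multiplicity = 2, geometric multiplicity = 1
  λ = 2: algebraic multiplicity = 2, geometric multiplicity = 1

Determining the block sizes for each eigenvalue:
  λ = -3: one block (gm = 1), so the single block has size am = 2 → block sizes [2]
  λ = 2: one block (gm = 1), so the single block has size am = 2 → block sizes [2]

Assembling the blocks gives a Jordan form
J =
  [-3,  1, 0, 0]
  [ 0, -3, 0, 0]
  [ 0,  0, 2, 1]
  [ 0,  0, 0, 2]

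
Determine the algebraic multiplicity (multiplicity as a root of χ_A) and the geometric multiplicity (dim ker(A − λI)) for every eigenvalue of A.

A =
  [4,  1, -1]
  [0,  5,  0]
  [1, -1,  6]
λ = 5: alg = 3, geom = 2

Step 1 — factor the characteristic polynomial to read off the algebraic multiplicities:
  χ_A(x) = (x - 5)^3

Step 2 — compute geometric multiplicities via the rank-nullity identity g(λ) = n − rank(A − λI):
  rank(A − (5)·I) = 1, so dim ker(A − (5)·I) = n − 1 = 2

Summary:
  λ = 5: algebraic multiplicity = 3, geometric multiplicity = 2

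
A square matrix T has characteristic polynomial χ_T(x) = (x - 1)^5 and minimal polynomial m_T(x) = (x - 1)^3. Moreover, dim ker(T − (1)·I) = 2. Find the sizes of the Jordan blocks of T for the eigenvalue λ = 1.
Block sizes for λ = 1: [3, 2]

Step 1 — from the characteristic polynomial, algebraic multiplicity of λ = 1 is 5. From dim ker(T − (1)·I) = 2, there are exactly 2 Jordan blocks for λ = 1.
Step 2 — from the minimal polynomial, the factor (x − 1)^3 tells us the largest block for λ = 1 has size 3.
Step 3 — with total size 5, 2 blocks, and largest block 3, the block sizes (in nonincreasing order) are [3, 2].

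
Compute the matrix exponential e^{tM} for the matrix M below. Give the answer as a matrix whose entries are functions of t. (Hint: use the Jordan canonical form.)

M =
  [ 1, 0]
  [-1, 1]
e^{tM} =
  [exp(t), 0]
  [-t*exp(t), exp(t)]

Strategy: write M = P · J · P⁻¹ where J is a Jordan canonical form, so e^{tM} = P · e^{tJ} · P⁻¹, and e^{tJ} can be computed block-by-block.

M has Jordan form
J =
  [1, 1]
  [0, 1]
(up to reordering of blocks).

Per-block formulas:
  For a 2×2 Jordan block J_2(1): exp(t · J_2(1)) = e^(1t)·(I + t·N), where N is the 2×2 nilpotent shift.

After assembling e^{tJ} and conjugating by P, we get:

e^{tM} =
  [exp(t), 0]
  [-t*exp(t), exp(t)]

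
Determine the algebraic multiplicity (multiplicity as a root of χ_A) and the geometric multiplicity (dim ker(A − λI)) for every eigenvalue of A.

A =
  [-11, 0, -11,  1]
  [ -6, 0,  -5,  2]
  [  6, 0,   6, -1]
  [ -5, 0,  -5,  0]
λ = -5: alg = 1, geom = 1; λ = 0: alg = 3, geom = 1

Step 1 — factor the characteristic polynomial to read off the algebraic multiplicities:
  χ_A(x) = x^3*(x + 5)

Step 2 — compute geometric multiplicities via the rank-nullity identity g(λ) = n − rank(A − λI):
  rank(A − (-5)·I) = 3, so dim ker(A − (-5)·I) = n − 3 = 1
  rank(A − (0)·I) = 3, so dim ker(A − (0)·I) = n − 3 = 1

Summary:
  λ = -5: algebraic multiplicity = 1, geometric multiplicity = 1
  λ = 0: algebraic multiplicity = 3, geometric multiplicity = 1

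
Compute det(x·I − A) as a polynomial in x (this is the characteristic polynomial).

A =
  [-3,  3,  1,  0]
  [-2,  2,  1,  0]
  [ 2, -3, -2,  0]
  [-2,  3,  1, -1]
x^4 + 4*x^3 + 6*x^2 + 4*x + 1

Expanding det(x·I − A) (e.g. by cofactor expansion or by noting that A is similar to its Jordan form J, which has the same characteristic polynomial as A) gives
  χ_A(x) = x^4 + 4*x^3 + 6*x^2 + 4*x + 1
which factors as (x + 1)^4. The eigenvalues (with algebraic multiplicities) are λ = -1 with multiplicity 4.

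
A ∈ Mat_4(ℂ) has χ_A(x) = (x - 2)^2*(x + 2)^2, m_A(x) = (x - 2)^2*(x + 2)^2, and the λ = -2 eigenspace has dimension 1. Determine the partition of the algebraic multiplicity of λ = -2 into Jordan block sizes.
Block sizes for λ = -2: [2]

Step 1 — from the characteristic polynomial, algebraic multiplicity of λ = -2 is 2. From dim ker(A − (-2)·I) = 1, there are exactly 1 Jordan blocks for λ = -2.
Step 2 — from the minimal polynomial, the factor (x + 2)^2 tells us the largest block for λ = -2 has size 2.
Step 3 — with total size 2, 1 blocks, and largest block 2, the block sizes (in nonincreasing order) are [2].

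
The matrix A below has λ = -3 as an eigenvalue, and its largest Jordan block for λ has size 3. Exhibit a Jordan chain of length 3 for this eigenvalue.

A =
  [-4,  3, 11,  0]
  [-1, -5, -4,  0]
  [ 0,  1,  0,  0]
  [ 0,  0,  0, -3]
A Jordan chain for λ = -3 of length 3:
v_1 = (-2, 3, -1, 0)ᵀ
v_2 = (-1, -1, 0, 0)ᵀ
v_3 = (1, 0, 0, 0)ᵀ

Let N = A − (-3)·I. We want v_3 with N^3 v_3 = 0 but N^2 v_3 ≠ 0; then v_{j-1} := N · v_j for j = 3, …, 2.

Pick v_3 = (1, 0, 0, 0)ᵀ.
Then v_2 = N · v_3 = (-1, -1, 0, 0)ᵀ.
Then v_1 = N · v_2 = (-2, 3, -1, 0)ᵀ.

Sanity check: (A − (-3)·I) v_1 = (0, 0, 0, 0)ᵀ = 0. ✓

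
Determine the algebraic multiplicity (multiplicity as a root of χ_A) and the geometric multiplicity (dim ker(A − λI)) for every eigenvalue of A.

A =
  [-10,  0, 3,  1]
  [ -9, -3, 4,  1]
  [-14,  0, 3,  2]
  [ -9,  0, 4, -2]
λ = -3: alg = 4, geom = 2

Step 1 — factor the characteristic polynomial to read off the algebraic multiplicities:
  χ_A(x) = (x + 3)^4

Step 2 — compute geometric multiplicities via the rank-nullity identity g(λ) = n − rank(A − λI):
  rank(A − (-3)·I) = 2, so dim ker(A − (-3)·I) = n − 2 = 2

Summary:
  λ = -3: algebraic multiplicity = 4, geometric multiplicity = 2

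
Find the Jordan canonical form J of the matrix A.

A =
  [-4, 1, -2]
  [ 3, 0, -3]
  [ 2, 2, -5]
J_3(-3)

The characteristic polynomial is
  det(x·I − A) = x^3 + 9*x^2 + 27*x + 27 = (x + 3)^3

Eigenvalues and multiplicities (the geometric multiplicity of λ is n − rank(A − λI), which equals the number of Jordan blocks for λ):
  λ = -3: algebraic multiplicity = 3, geometric multiplicity = 1

Determining the block sizes for each eigenvalue:
  λ = -3: one block (gm = 1), so the single block has size am = 3 → block sizes [3]

Assembling the blocks gives a Jordan form
J =
  [-3,  1,  0]
  [ 0, -3,  1]
  [ 0,  0, -3]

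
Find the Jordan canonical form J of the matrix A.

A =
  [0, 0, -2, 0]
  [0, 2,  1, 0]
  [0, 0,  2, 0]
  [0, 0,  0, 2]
J_1(0) ⊕ J_2(2) ⊕ J_1(2)

The characteristic polynomial is
  det(x·I − A) = x^4 - 6*x^3 + 12*x^2 - 8*x = x*(x - 2)^3

Eigenvalues and multiplicities (the geometric multiplicity of λ is n − rank(A − λI), which equals the number of Jordan blocks for λ):
  λ = 0: algebraic multiplicity = 1, geometric multiplicity = 1
  λ = 2: algebraic multiplicity = 3, geometric multiplicity = 2

Determining the block sizes for each eigenvalue:
  λ = 0: one block (gm = 1), so the single block has size am = 1 → block sizes [1]
  λ = 2: 2 blocks summing to 3 forces exactly one block of size 2 and the rest size 1 → block sizes [2, 1]

Assembling the blocks gives a Jordan form
J =
  [0, 0, 0, 0]
  [0, 2, 1, 0]
  [0, 0, 2, 0]
  [0, 0, 0, 2]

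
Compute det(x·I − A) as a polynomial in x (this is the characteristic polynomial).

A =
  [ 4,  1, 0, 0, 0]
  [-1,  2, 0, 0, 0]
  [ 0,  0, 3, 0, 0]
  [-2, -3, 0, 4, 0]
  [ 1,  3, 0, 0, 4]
x^5 - 17*x^4 + 115*x^3 - 387*x^2 + 648*x - 432

Expanding det(x·I − A) (e.g. by cofactor expansion or by noting that A is similar to its Jordan form J, which has the same characteristic polynomial as A) gives
  χ_A(x) = x^5 - 17*x^4 + 115*x^3 - 387*x^2 + 648*x - 432
which factors as (x - 4)^2*(x - 3)^3. The eigenvalues (with algebraic multiplicities) are λ = 3 with multiplicity 3, λ = 4 with multiplicity 2.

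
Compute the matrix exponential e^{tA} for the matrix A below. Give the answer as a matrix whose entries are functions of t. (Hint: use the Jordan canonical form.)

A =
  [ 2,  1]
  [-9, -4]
e^{tA} =
  [3*t*exp(-t) + exp(-t), t*exp(-t)]
  [-9*t*exp(-t), -3*t*exp(-t) + exp(-t)]

Strategy: write A = P · J · P⁻¹ where J is a Jordan canonical form, so e^{tA} = P · e^{tJ} · P⁻¹, and e^{tJ} can be computed block-by-block.

A has Jordan form
J =
  [-1,  1]
  [ 0, -1]
(up to reordering of blocks).

Per-block formulas:
  For a 2×2 Jordan block J_2(-1): exp(t · J_2(-1)) = e^(-1t)·(I + t·N), where N is the 2×2 nilpotent shift.

After assembling e^{tJ} and conjugating by P, we get:

e^{tA} =
  [3*t*exp(-t) + exp(-t), t*exp(-t)]
  [-9*t*exp(-t), -3*t*exp(-t) + exp(-t)]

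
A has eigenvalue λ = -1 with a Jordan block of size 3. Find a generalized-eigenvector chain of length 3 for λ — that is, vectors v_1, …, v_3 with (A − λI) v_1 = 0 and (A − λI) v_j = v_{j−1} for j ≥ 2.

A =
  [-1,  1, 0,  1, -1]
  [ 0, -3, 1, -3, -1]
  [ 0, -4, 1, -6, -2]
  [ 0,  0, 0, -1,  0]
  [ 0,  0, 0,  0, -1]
A Jordan chain for λ = -1 of length 3:
v_1 = (-2, 0, 0, 0, 0)ᵀ
v_2 = (1, -2, -4, 0, 0)ᵀ
v_3 = (0, 1, 0, 0, 0)ᵀ

Let N = A − (-1)·I. We want v_3 with N^3 v_3 = 0 but N^2 v_3 ≠ 0; then v_{j-1} := N · v_j for j = 3, …, 2.

Pick v_3 = (0, 1, 0, 0, 0)ᵀ.
Then v_2 = N · v_3 = (1, -2, -4, 0, 0)ᵀ.
Then v_1 = N · v_2 = (-2, 0, 0, 0, 0)ᵀ.

Sanity check: (A − (-1)·I) v_1 = (0, 0, 0, 0, 0)ᵀ = 0. ✓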